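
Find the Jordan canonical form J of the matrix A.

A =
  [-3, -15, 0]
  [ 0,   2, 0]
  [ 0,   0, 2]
J_1(-3) ⊕ J_1(2) ⊕ J_1(2)

The characteristic polynomial is
  det(x·I − A) = x^3 - x^2 - 8*x + 12 = (x - 2)^2*(x + 3)

Eigenvalues and multiplicities (the geometric multiplicity of λ is n − rank(A − λI), which equals the number of Jordan blocks for λ):
  λ = -3: algebraic multiplicity = 1, geometric multiplicity = 1
  λ = 2: algebraic multiplicity = 2, geometric multiplicity = 2

Determining the block sizes for each eigenvalue:
  λ = -3: one block (gm = 1), so the single block has size am = 1 → block sizes [1]
  λ = 2: gm = am = 2, so every block has size 1 → block sizes [1, 1]

Assembling the blocks gives a Jordan form
J =
  [-3, 0, 0]
  [ 0, 2, 0]
  [ 0, 0, 2]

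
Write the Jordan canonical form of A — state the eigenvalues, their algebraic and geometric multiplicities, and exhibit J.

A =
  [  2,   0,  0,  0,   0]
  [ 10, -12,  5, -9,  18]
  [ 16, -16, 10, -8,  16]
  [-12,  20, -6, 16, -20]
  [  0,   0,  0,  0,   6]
J_1(2) ⊕ J_1(2) ⊕ J_2(6) ⊕ J_1(6)

The characteristic polynomial is
  det(x·I − A) = x^5 - 22*x^4 + 184*x^3 - 720*x^2 + 1296*x - 864 = (x - 6)^3*(x - 2)^2

Eigenvalues and multiplicities (the geometric multiplicity of λ is n − rank(A − λI), which equals the number of Jordan blocks for λ):
  λ = 2: algebraic multiplicity = 2, geometric multiplicity = 2
  λ = 6: algebraic multiplicity = 3, geometric multiplicity = 2

Determining the block sizes for each eigenvalue:
  λ = 2: gm = am = 2, so every block has size 1 → block sizes [1, 1]
  λ = 6: 2 blocks summing to 3 forces exactly one block of size 2 and the rest size 1 → block sizes [2, 1]

Assembling the blocks gives a Jordan form
J =
  [2, 0, 0, 0, 0]
  [0, 2, 0, 0, 0]
  [0, 0, 6, 1, 0]
  [0, 0, 0, 6, 0]
  [0, 0, 0, 0, 6]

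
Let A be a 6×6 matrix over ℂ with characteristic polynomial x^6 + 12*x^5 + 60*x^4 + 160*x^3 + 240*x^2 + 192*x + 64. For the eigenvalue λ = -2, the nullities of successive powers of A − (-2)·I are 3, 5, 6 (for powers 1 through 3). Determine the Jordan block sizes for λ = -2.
Block sizes for λ = -2: [3, 2, 1]

From the dimensions of kernels of powers, the number of Jordan blocks of size at least j is d_j − d_{j−1} where d_j = dim ker(N^j) (with d_0 = 0). Computing the differences gives [3, 2, 1].
The number of blocks of size exactly k is (#blocks of size ≥ k) − (#blocks of size ≥ k + 1), so the partition is: 1 block(s) of size 1, 1 block(s) of size 2, 1 block(s) of size 3.
In nonincreasing order the block sizes are [3, 2, 1].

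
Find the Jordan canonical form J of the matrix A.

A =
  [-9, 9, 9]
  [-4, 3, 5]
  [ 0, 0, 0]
J_2(-3) ⊕ J_1(0)

The characteristic polynomial is
  det(x·I − A) = x^3 + 6*x^2 + 9*x = x*(x + 3)^2

Eigenvalues and multiplicities (the geometric multiplicity of λ is n − rank(A − λI), which equals the number of Jordan blocks for λ):
  λ = -3: algebraic multiplicity = 2, geometric multiplicity = 1
  λ = 0: algebraic multiplicity = 1, geometric multiplicity = 1

Determining the block sizes for each eigenvalue:
  λ = -3: one block (gm = 1), so the single block has size am = 2 → block sizes [2]
  λ = 0: one block (gm = 1), so the single block has size am = 1 → block sizes [1]

Assembling the blocks gives a Jordan form
J =
  [-3,  1, 0]
  [ 0, -3, 0]
  [ 0,  0, 0]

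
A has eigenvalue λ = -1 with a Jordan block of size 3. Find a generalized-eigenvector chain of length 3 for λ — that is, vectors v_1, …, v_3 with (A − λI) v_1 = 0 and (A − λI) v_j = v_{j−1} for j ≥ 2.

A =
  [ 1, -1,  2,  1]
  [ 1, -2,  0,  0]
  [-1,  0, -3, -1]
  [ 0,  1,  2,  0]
A Jordan chain for λ = -1 of length 3:
v_1 = (1, 1, 0, -1)ᵀ
v_2 = (2, 1, -1, 0)ᵀ
v_3 = (1, 0, 0, 0)ᵀ

Let N = A − (-1)·I. We want v_3 with N^3 v_3 = 0 but N^2 v_3 ≠ 0; then v_{j-1} := N · v_j for j = 3, …, 2.

Pick v_3 = (1, 0, 0, 0)ᵀ.
Then v_2 = N · v_3 = (2, 1, -1, 0)ᵀ.
Then v_1 = N · v_2 = (1, 1, 0, -1)ᵀ.

Sanity check: (A − (-1)·I) v_1 = (0, 0, 0, 0)ᵀ = 0. ✓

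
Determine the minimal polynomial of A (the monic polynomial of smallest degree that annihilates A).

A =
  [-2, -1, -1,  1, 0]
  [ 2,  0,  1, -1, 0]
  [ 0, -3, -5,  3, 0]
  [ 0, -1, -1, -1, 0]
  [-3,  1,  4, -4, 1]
x^4 + 5*x^3 + 6*x^2 - 4*x - 8

The characteristic polynomial is χ_A(x) = (x - 1)*(x + 2)^4, so the eigenvalues are known. The minimal polynomial is
  m_A(x) = Π_λ (x − λ)^{k_λ}
where k_λ is the size of the *largest* Jordan block for λ (equivalently, the smallest k with (A − λI)^k v = 0 for every generalised eigenvector v of λ).

  λ = -2: largest Jordan block has size 3, contributing (x + 2)^3
  λ = 1: largest Jordan block has size 1, contributing (x − 1)

So m_A(x) = (x - 1)*(x + 2)^3 = x^4 + 5*x^3 + 6*x^2 - 4*x - 8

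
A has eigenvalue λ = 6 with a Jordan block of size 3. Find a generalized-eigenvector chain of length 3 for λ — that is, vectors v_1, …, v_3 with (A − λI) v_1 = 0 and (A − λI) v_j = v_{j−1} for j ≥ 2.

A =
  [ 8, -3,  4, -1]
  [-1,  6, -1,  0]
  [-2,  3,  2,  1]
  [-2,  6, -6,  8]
A Jordan chain for λ = 6 of length 3:
v_1 = (1, 0, -1, -2)ᵀ
v_2 = (2, -1, -2, -2)ᵀ
v_3 = (1, 0, 0, 0)ᵀ

Let N = A − (6)·I. We want v_3 with N^3 v_3 = 0 but N^2 v_3 ≠ 0; then v_{j-1} := N · v_j for j = 3, …, 2.

Pick v_3 = (1, 0, 0, 0)ᵀ.
Then v_2 = N · v_3 = (2, -1, -2, -2)ᵀ.
Then v_1 = N · v_2 = (1, 0, -1, -2)ᵀ.

Sanity check: (A − (6)·I) v_1 = (0, 0, 0, 0)ᵀ = 0. ✓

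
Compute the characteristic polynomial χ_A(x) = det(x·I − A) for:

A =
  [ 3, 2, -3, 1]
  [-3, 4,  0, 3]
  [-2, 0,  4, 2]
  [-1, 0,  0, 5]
x^4 - 16*x^3 + 96*x^2 - 256*x + 256

Expanding det(x·I − A) (e.g. by cofactor expansion or by noting that A is similar to its Jordan form J, which has the same characteristic polynomial as A) gives
  χ_A(x) = x^4 - 16*x^3 + 96*x^2 - 256*x + 256
which factors as (x - 4)^4. The eigenvalues (with algebraic multiplicities) are λ = 4 with multiplicity 4.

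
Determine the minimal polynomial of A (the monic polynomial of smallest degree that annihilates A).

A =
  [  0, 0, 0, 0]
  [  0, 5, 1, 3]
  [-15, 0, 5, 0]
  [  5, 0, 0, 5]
x^3 - 10*x^2 + 25*x

The characteristic polynomial is χ_A(x) = x*(x - 5)^3, so the eigenvalues are known. The minimal polynomial is
  m_A(x) = Π_λ (x − λ)^{k_λ}
where k_λ is the size of the *largest* Jordan block for λ (equivalently, the smallest k with (A − λI)^k v = 0 for every generalised eigenvector v of λ).

  λ = 0: largest Jordan block has size 1, contributing (x − 0)
  λ = 5: largest Jordan block has size 2, contributing (x − 5)^2

So m_A(x) = x*(x - 5)^2 = x^3 - 10*x^2 + 25*x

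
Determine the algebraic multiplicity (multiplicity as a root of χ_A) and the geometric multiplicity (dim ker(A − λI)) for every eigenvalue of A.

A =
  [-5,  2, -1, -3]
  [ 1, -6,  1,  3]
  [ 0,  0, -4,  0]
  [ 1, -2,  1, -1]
λ = -4: alg = 4, geom = 3

Step 1 — factor the characteristic polynomial to read off the algebraic multiplicities:
  χ_A(x) = (x + 4)^4

Step 2 — compute geometric multiplicities via the rank-nullity identity g(λ) = n − rank(A − λI):
  rank(A − (-4)·I) = 1, so dim ker(A − (-4)·I) = n − 1 = 3

Summary:
  λ = -4: algebraic multiplicity = 4, geometric multiplicity = 3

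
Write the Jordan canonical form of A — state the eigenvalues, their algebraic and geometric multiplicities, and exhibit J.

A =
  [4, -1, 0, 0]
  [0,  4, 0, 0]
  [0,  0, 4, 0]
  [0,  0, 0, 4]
J_2(4) ⊕ J_1(4) ⊕ J_1(4)

The characteristic polynomial is
  det(x·I − A) = x^4 - 16*x^3 + 96*x^2 - 256*x + 256 = (x - 4)^4

Eigenvalues and multiplicities (the geometric multiplicity of λ is n − rank(A − λI), which equals the number of Jordan blocks for λ):
  λ = 4: algebraic multiplicity = 4, geometric multiplicity = 3

Determining the block sizes for each eigenvalue:
  λ = 4: 3 blocks summing to 4 forces exactly one block of size 2 and the rest size 1 → block sizes [2, 1, 1]

Assembling the blocks gives a Jordan form
J =
  [4, 1, 0, 0]
  [0, 4, 0, 0]
  [0, 0, 4, 0]
  [0, 0, 0, 4]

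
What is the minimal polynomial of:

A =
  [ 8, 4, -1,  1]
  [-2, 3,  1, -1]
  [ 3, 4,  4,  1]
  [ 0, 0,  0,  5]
x^3 - 15*x^2 + 75*x - 125

The characteristic polynomial is χ_A(x) = (x - 5)^4, so the eigenvalues are known. The minimal polynomial is
  m_A(x) = Π_λ (x − λ)^{k_λ}
where k_λ is the size of the *largest* Jordan block for λ (equivalently, the smallest k with (A − λI)^k v = 0 for every generalised eigenvector v of λ).

  λ = 5: largest Jordan block has size 3, contributing (x − 5)^3

So m_A(x) = (x - 5)^3 = x^3 - 15*x^2 + 75*x - 125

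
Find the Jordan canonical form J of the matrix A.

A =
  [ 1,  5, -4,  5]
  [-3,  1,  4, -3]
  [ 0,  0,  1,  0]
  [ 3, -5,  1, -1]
J_1(-4) ⊕ J_2(1) ⊕ J_1(4)

The characteristic polynomial is
  det(x·I − A) = x^4 - 2*x^3 - 15*x^2 + 32*x - 16 = (x - 4)*(x - 1)^2*(x + 4)

Eigenvalues and multiplicities (the geometric multiplicity of λ is n − rank(A − λI), which equals the number of Jordan blocks for λ):
  λ = -4: algebraic multiplicity = 1, geometric multiplicity = 1
  λ = 1: algebraic multiplicity = 2, geometric multiplicity = 1
  λ = 4: algebraic multiplicity = 1, geometric multiplicity = 1

Determining the block sizes for each eigenvalue:
  λ = -4: one block (gm = 1), so the single block has size am = 1 → block sizes [1]
  λ = 1: one block (gm = 1), so the single block has size am = 2 → block sizes [2]
  λ = 4: one block (gm = 1), so the single block has size am = 1 → block sizes [1]

Assembling the blocks gives a Jordan form
J =
  [-4, 0, 0, 0]
  [ 0, 1, 1, 0]
  [ 0, 0, 1, 0]
  [ 0, 0, 0, 4]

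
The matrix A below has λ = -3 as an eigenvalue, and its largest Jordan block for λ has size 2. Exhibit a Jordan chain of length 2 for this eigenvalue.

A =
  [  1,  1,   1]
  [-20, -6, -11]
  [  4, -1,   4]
A Jordan chain for λ = -3 of length 2:
v_1 = (1, -3, -1)ᵀ
v_2 = (0, 1, 0)ᵀ

Let N = A − (-3)·I. We want v_2 with N^2 v_2 = 0 but N^1 v_2 ≠ 0; then v_{j-1} := N · v_j for j = 2, …, 2.

Pick v_2 = (0, 1, 0)ᵀ.
Then v_1 = N · v_2 = (1, -3, -1)ᵀ.

Sanity check: (A − (-3)·I) v_1 = (0, 0, 0)ᵀ = 0. ✓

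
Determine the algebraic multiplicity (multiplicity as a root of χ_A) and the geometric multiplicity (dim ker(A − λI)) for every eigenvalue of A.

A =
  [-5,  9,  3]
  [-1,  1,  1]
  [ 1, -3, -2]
λ = -2: alg = 3, geom = 1

Step 1 — factor the characteristic polynomial to read off the algebraic multiplicities:
  χ_A(x) = (x + 2)^3

Step 2 — compute geometric multiplicities via the rank-nullity identity g(λ) = n − rank(A − λI):
  rank(A − (-2)·I) = 2, so dim ker(A − (-2)·I) = n − 2 = 1

Summary:
  λ = -2: algebraic multiplicity = 3, geometric multiplicity = 1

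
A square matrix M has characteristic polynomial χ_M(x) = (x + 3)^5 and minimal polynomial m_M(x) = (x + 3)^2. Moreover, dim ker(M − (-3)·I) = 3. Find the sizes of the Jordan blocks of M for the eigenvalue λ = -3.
Block sizes for λ = -3: [2, 2, 1]

Step 1 — from the characteristic polynomial, algebraic multiplicity of λ = -3 is 5. From dim ker(M − (-3)·I) = 3, there are exactly 3 Jordan blocks for λ = -3.
Step 2 — from the minimal polynomial, the factor (x + 3)^2 tells us the largest block for λ = -3 has size 2.
Step 3 — with total size 5, 3 blocks, and largest block 2, the block sizes (in nonincreasing order) are [2, 2, 1].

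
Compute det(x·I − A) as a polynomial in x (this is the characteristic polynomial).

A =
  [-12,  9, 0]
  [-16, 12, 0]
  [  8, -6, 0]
x^3

Expanding det(x·I − A) (e.g. by cofactor expansion or by noting that A is similar to its Jordan form J, which has the same characteristic polynomial as A) gives
  χ_A(x) = x^3
which factors as x^3. The eigenvalues (with algebraic multiplicities) are λ = 0 with multiplicity 3.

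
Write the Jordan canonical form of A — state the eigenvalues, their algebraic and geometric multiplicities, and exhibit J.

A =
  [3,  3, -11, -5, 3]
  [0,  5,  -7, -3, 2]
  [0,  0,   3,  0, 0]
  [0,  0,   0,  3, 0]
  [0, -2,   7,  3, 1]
J_2(3) ⊕ J_2(3) ⊕ J_1(3)

The characteristic polynomial is
  det(x·I − A) = x^5 - 15*x^4 + 90*x^3 - 270*x^2 + 405*x - 243 = (x - 3)^5

Eigenvalues and multiplicities (the geometric multiplicity of λ is n − rank(A − λI), which equals the number of Jordan blocks for λ):
  λ = 3: algebraic multiplicity = 5, geometric multiplicity = 3

Determining the block sizes for each eigenvalue:
  λ = 3: with am = 5 and gm = 3, the partition is not yet determined (e.g. several partitions of 5 into 3 parts exist). Let N = A − (3)·I. Computing rank(N^1) = 2, rank(N^2) = 0; the number of blocks of size ≥ j is rank(N^{j−1}) − rank(N^j), giving [3, 2]. So we have 2 block(s) of size 2, 1 block(s) of size 1 → block sizes [2, 2, 1]

Assembling the blocks gives a Jordan form
J =
  [3, 1, 0, 0, 0]
  [0, 3, 0, 0, 0]
  [0, 0, 3, 1, 0]
  [0, 0, 0, 3, 0]
  [0, 0, 0, 0, 3]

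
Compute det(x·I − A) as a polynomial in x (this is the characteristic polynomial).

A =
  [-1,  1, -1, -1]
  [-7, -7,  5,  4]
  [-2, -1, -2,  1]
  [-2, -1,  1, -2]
x^4 + 12*x^3 + 54*x^2 + 108*x + 81

Expanding det(x·I − A) (e.g. by cofactor expansion or by noting that A is similar to its Jordan form J, which has the same characteristic polynomial as A) gives
  χ_A(x) = x^4 + 12*x^3 + 54*x^2 + 108*x + 81
which factors as (x + 3)^4. The eigenvalues (with algebraic multiplicities) are λ = -3 with multiplicity 4.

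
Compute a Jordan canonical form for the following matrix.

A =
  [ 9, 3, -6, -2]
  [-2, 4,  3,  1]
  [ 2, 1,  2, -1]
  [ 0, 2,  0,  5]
J_3(5) ⊕ J_1(5)

The characteristic polynomial is
  det(x·I − A) = x^4 - 20*x^3 + 150*x^2 - 500*x + 625 = (x - 5)^4

Eigenvalues and multiplicities (the geometric multiplicity of λ is n − rank(A − λI), which equals the number of Jordan blocks for λ):
  λ = 5: algebraic multiplicity = 4, geometric multiplicity = 2

Determining the block sizes for each eigenvalue:
  λ = 5: with am = 4 and gm = 2, the partition is not yet determined (e.g. several partitions of 4 into 2 parts exist). Let N = A − (5)·I. Computing rank(N^1) = 2, rank(N^2) = 1, rank(N^3) = 0; the number of blocks of size ≥ j is rank(N^{j−1}) − rank(N^j), giving [2, 1, 1]. So we have 1 block(s) of size 3, 1 block(s) of size 1 → block sizes [3, 1]

Assembling the blocks gives a Jordan form
J =
  [5, 1, 0, 0]
  [0, 5, 1, 0]
  [0, 0, 5, 0]
  [0, 0, 0, 5]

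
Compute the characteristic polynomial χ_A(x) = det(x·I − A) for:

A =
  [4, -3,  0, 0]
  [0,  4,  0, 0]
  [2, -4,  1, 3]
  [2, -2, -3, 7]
x^4 - 16*x^3 + 96*x^2 - 256*x + 256

Expanding det(x·I − A) (e.g. by cofactor expansion or by noting that A is similar to its Jordan form J, which has the same characteristic polynomial as A) gives
  χ_A(x) = x^4 - 16*x^3 + 96*x^2 - 256*x + 256
which factors as (x - 4)^4. The eigenvalues (with algebraic multiplicities) are λ = 4 with multiplicity 4.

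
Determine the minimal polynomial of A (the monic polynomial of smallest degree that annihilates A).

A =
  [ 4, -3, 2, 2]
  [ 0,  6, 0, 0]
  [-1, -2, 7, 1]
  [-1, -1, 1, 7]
x^2 - 12*x + 36

The characteristic polynomial is χ_A(x) = (x - 6)^4, so the eigenvalues are known. The minimal polynomial is
  m_A(x) = Π_λ (x − λ)^{k_λ}
where k_λ is the size of the *largest* Jordan block for λ (equivalently, the smallest k with (A − λI)^k v = 0 for every generalised eigenvector v of λ).

  λ = 6: largest Jordan block has size 2, contributing (x − 6)^2

So m_A(x) = (x - 6)^2 = x^2 - 12*x + 36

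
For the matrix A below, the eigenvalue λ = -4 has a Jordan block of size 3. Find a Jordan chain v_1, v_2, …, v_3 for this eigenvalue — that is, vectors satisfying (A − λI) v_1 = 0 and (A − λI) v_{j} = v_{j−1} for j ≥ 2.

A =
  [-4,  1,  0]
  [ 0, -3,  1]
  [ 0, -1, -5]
A Jordan chain for λ = -4 of length 3:
v_1 = (1, 0, 0)ᵀ
v_2 = (1, 1, -1)ᵀ
v_3 = (0, 1, 0)ᵀ

Let N = A − (-4)·I. We want v_3 with N^3 v_3 = 0 but N^2 v_3 ≠ 0; then v_{j-1} := N · v_j for j = 3, …, 2.

Pick v_3 = (0, 1, 0)ᵀ.
Then v_2 = N · v_3 = (1, 1, -1)ᵀ.
Then v_1 = N · v_2 = (1, 0, 0)ᵀ.

Sanity check: (A − (-4)·I) v_1 = (0, 0, 0)ᵀ = 0. ✓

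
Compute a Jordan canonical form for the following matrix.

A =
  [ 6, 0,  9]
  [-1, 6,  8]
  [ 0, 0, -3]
J_1(-3) ⊕ J_2(6)

The characteristic polynomial is
  det(x·I − A) = x^3 - 9*x^2 + 108 = (x - 6)^2*(x + 3)

Eigenvalues and multiplicities (the geometric multiplicity of λ is n − rank(A − λI), which equals the number of Jordan blocks for λ):
  λ = -3: algebraic multiplicity = 1, geometric multiplicity = 1
  λ = 6: algebraic multiplicity = 2, geometric multiplicity = 1

Determining the block sizes for each eigenvalue:
  λ = -3: one block (gm = 1), so the single block has size am = 1 → block sizes [1]
  λ = 6: one block (gm = 1), so the single block has size am = 2 → block sizes [2]

Assembling the blocks gives a Jordan form
J =
  [-3, 0, 0]
  [ 0, 6, 1]
  [ 0, 0, 6]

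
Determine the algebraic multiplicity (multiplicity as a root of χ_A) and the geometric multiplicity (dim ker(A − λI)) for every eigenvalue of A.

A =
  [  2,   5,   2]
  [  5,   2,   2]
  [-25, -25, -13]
λ = -3: alg = 3, geom = 2

Step 1 — factor the characteristic polynomial to read off the algebraic multiplicities:
  χ_A(x) = (x + 3)^3

Step 2 — compute geometric multiplicities via the rank-nullity identity g(λ) = n − rank(A − λI):
  rank(A − (-3)·I) = 1, so dim ker(A − (-3)·I) = n − 1 = 2

Summary:
  λ = -3: algebraic multiplicity = 3, geometric multiplicity = 2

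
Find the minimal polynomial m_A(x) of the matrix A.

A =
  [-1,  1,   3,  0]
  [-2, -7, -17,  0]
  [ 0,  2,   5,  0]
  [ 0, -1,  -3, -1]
x^3 + 3*x^2 + 3*x + 1

The characteristic polynomial is χ_A(x) = (x + 1)^4, so the eigenvalues are known. The minimal polynomial is
  m_A(x) = Π_λ (x − λ)^{k_λ}
where k_λ is the size of the *largest* Jordan block for λ (equivalently, the smallest k with (A − λI)^k v = 0 for every generalised eigenvector v of λ).

  λ = -1: largest Jordan block has size 3, contributing (x + 1)^3

So m_A(x) = (x + 1)^3 = x^3 + 3*x^2 + 3*x + 1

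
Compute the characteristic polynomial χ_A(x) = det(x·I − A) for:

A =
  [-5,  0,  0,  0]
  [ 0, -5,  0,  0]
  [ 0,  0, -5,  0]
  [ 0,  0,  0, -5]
x^4 + 20*x^3 + 150*x^2 + 500*x + 625

Expanding det(x·I − A) (e.g. by cofactor expansion or by noting that A is similar to its Jordan form J, which has the same characteristic polynomial as A) gives
  χ_A(x) = x^4 + 20*x^3 + 150*x^2 + 500*x + 625
which factors as (x + 5)^4. The eigenvalues (with algebraic multiplicities) are λ = -5 with multiplicity 4.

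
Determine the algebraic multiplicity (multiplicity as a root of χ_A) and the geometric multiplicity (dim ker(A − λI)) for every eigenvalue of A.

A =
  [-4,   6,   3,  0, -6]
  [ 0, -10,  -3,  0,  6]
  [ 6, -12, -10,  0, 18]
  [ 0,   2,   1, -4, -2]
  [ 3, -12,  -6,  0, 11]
λ = -4: alg = 4, geom = 3; λ = -1: alg = 1, geom = 1

Step 1 — factor the characteristic polynomial to read off the algebraic multiplicities:
  χ_A(x) = (x + 1)*(x + 4)^4

Step 2 — compute geometric multiplicities via the rank-nullity identity g(λ) = n − rank(A − λI):
  rank(A − (-4)·I) = 2, so dim ker(A − (-4)·I) = n − 2 = 3
  rank(A − (-1)·I) = 4, so dim ker(A − (-1)·I) = n − 4 = 1

Summary:
  λ = -4: algebraic multiplicity = 4, geometric multiplicity = 3
  λ = -1: algebraic multiplicity = 1, geometric multiplicity = 1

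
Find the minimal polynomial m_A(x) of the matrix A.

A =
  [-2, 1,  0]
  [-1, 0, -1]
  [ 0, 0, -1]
x^3 + 3*x^2 + 3*x + 1

The characteristic polynomial is χ_A(x) = (x + 1)^3, so the eigenvalues are known. The minimal polynomial is
  m_A(x) = Π_λ (x − λ)^{k_λ}
where k_λ is the size of the *largest* Jordan block for λ (equivalently, the smallest k with (A − λI)^k v = 0 for every generalised eigenvector v of λ).

  λ = -1: largest Jordan block has size 3, contributing (x + 1)^3

So m_A(x) = (x + 1)^3 = x^3 + 3*x^2 + 3*x + 1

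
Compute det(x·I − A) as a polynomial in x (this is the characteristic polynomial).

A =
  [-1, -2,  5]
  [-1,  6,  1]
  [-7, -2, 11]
x^3 - 16*x^2 + 84*x - 144

Expanding det(x·I − A) (e.g. by cofactor expansion or by noting that A is similar to its Jordan form J, which has the same characteristic polynomial as A) gives
  χ_A(x) = x^3 - 16*x^2 + 84*x - 144
which factors as (x - 6)^2*(x - 4). The eigenvalues (with algebraic multiplicities) are λ = 4 with multiplicity 1, λ = 6 with multiplicity 2.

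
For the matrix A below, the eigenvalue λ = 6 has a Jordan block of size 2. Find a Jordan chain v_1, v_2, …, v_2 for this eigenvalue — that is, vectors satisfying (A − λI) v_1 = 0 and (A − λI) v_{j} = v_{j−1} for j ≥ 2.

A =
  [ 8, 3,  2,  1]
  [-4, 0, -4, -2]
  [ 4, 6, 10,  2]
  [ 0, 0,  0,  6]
A Jordan chain for λ = 6 of length 2:
v_1 = (2, -4, 4, 0)ᵀ
v_2 = (1, 0, 0, 0)ᵀ

Let N = A − (6)·I. We want v_2 with N^2 v_2 = 0 but N^1 v_2 ≠ 0; then v_{j-1} := N · v_j for j = 2, …, 2.

Pick v_2 = (1, 0, 0, 0)ᵀ.
Then v_1 = N · v_2 = (2, -4, 4, 0)ᵀ.

Sanity check: (A − (6)·I) v_1 = (0, 0, 0, 0)ᵀ = 0. ✓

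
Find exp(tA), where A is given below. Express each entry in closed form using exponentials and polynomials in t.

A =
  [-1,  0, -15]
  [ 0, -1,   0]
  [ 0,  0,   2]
e^{tA} =
  [exp(-t), 0, -5*exp(2*t) + 5*exp(-t)]
  [0, exp(-t), 0]
  [0, 0, exp(2*t)]

Strategy: write A = P · J · P⁻¹ where J is a Jordan canonical form, so e^{tA} = P · e^{tJ} · P⁻¹, and e^{tJ} can be computed block-by-block.

A has Jordan form
J =
  [-1,  0, 0]
  [ 0, -1, 0]
  [ 0,  0, 2]
(up to reordering of blocks).

Per-block formulas:
  For a 1×1 block at λ = -1: exp(t · [-1]) = [e^(-1t)].
  For a 1×1 block at λ = 2: exp(t · [2]) = [e^(2t)].

After assembling e^{tJ} and conjugating by P, we get:

e^{tA} =
  [exp(-t), 0, -5*exp(2*t) + 5*exp(-t)]
  [0, exp(-t), 0]
  [0, 0, exp(2*t)]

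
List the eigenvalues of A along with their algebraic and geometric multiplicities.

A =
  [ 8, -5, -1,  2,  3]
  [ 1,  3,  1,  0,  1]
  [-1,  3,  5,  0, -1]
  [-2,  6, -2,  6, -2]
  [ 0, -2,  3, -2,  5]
λ = 5: alg = 3, geom = 1; λ = 6: alg = 2, geom = 2

Step 1 — factor the characteristic polynomial to read off the algebraic multiplicities:
  χ_A(x) = (x - 6)^2*(x - 5)^3

Step 2 — compute geometric multiplicities via the rank-nullity identity g(λ) = n − rank(A − λI):
  rank(A − (5)·I) = 4, so dim ker(A − (5)·I) = n − 4 = 1
  rank(A − (6)·I) = 3, so dim ker(A − (6)·I) = n − 3 = 2

Summary:
  λ = 5: algebraic multiplicity = 3, geometric multiplicity = 1
  λ = 6: algebraic multiplicity = 2, geometric multiplicity = 2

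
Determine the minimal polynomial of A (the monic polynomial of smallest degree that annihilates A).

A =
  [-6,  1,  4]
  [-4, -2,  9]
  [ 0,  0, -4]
x^3 + 12*x^2 + 48*x + 64

The characteristic polynomial is χ_A(x) = (x + 4)^3, so the eigenvalues are known. The minimal polynomial is
  m_A(x) = Π_λ (x − λ)^{k_λ}
where k_λ is the size of the *largest* Jordan block for λ (equivalently, the smallest k with (A − λI)^k v = 0 for every generalised eigenvector v of λ).

  λ = -4: largest Jordan block has size 3, contributing (x + 4)^3

So m_A(x) = (x + 4)^3 = x^3 + 12*x^2 + 48*x + 64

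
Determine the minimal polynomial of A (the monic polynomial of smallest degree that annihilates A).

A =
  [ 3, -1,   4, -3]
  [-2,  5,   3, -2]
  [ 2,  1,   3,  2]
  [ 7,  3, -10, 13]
x^3 - 18*x^2 + 108*x - 216

The characteristic polynomial is χ_A(x) = (x - 6)^4, so the eigenvalues are known. The minimal polynomial is
  m_A(x) = Π_λ (x − λ)^{k_λ}
where k_λ is the size of the *largest* Jordan block for λ (equivalently, the smallest k with (A − λI)^k v = 0 for every generalised eigenvector v of λ).

  λ = 6: largest Jordan block has size 3, contributing (x − 6)^3

So m_A(x) = (x - 6)^3 = x^3 - 18*x^2 + 108*x - 216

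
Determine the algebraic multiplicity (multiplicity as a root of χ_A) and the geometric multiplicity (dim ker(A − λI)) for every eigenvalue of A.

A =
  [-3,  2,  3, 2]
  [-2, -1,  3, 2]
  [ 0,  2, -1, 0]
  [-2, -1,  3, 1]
λ = -1: alg = 4, geom = 2

Step 1 — factor the characteristic polynomial to read off the algebraic multiplicities:
  χ_A(x) = (x + 1)^4

Step 2 — compute geometric multiplicities via the rank-nullity identity g(λ) = n − rank(A − λI):
  rank(A − (-1)·I) = 2, so dim ker(A − (-1)·I) = n − 2 = 2

Summary:
  λ = -1: algebraic multiplicity = 4, geometric multiplicity = 2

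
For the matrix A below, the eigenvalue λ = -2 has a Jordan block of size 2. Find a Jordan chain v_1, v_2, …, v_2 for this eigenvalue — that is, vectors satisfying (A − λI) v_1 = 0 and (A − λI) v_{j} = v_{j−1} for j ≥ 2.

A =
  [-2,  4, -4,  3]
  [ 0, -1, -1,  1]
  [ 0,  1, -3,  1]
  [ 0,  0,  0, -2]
A Jordan chain for λ = -2 of length 2:
v_1 = (4, 1, 1, 0)ᵀ
v_2 = (0, 1, 0, 0)ᵀ

Let N = A − (-2)·I. We want v_2 with N^2 v_2 = 0 but N^1 v_2 ≠ 0; then v_{j-1} := N · v_j for j = 2, …, 2.

Pick v_2 = (0, 1, 0, 0)ᵀ.
Then v_1 = N · v_2 = (4, 1, 1, 0)ᵀ.

Sanity check: (A − (-2)·I) v_1 = (0, 0, 0, 0)ᵀ = 0. ✓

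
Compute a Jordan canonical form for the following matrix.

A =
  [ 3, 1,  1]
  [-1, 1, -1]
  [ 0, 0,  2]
J_2(2) ⊕ J_1(2)

The characteristic polynomial is
  det(x·I − A) = x^3 - 6*x^2 + 12*x - 8 = (x - 2)^3

Eigenvalues and multiplicities (the geometric multiplicity of λ is n − rank(A − λI), which equals the number of Jordan blocks for λ):
  λ = 2: algebraic multiplicity = 3, geometric multiplicity = 2

Determining the block sizes for each eigenvalue:
  λ = 2: 2 blocks summing to 3 forces exactly one block of size 2 and the rest size 1 → block sizes [2, 1]

Assembling the blocks gives a Jordan form
J =
  [2, 1, 0]
  [0, 2, 0]
  [0, 0, 2]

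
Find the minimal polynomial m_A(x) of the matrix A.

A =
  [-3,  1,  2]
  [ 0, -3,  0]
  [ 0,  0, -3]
x^2 + 6*x + 9

The characteristic polynomial is χ_A(x) = (x + 3)^3, so the eigenvalues are known. The minimal polynomial is
  m_A(x) = Π_λ (x − λ)^{k_λ}
where k_λ is the size of the *largest* Jordan block for λ (equivalently, the smallest k with (A − λI)^k v = 0 for every generalised eigenvector v of λ).

  λ = -3: largest Jordan block has size 2, contributing (x + 3)^2

So m_A(x) = (x + 3)^2 = x^2 + 6*x + 9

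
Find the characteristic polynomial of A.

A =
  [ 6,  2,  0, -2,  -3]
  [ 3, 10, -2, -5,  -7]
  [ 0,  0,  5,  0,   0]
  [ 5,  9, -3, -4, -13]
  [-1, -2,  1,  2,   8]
x^5 - 25*x^4 + 250*x^3 - 1250*x^2 + 3125*x - 3125

Expanding det(x·I − A) (e.g. by cofactor expansion or by noting that A is similar to its Jordan form J, which has the same characteristic polynomial as A) gives
  χ_A(x) = x^5 - 25*x^4 + 250*x^3 - 1250*x^2 + 3125*x - 3125
which factors as (x - 5)^5. The eigenvalues (with algebraic multiplicities) are λ = 5 with multiplicity 5.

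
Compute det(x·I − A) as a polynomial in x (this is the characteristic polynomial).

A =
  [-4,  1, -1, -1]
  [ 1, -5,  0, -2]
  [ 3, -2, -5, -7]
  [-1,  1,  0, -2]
x^4 + 16*x^3 + 96*x^2 + 256*x + 256

Expanding det(x·I − A) (e.g. by cofactor expansion or by noting that A is similar to its Jordan form J, which has the same characteristic polynomial as A) gives
  χ_A(x) = x^4 + 16*x^3 + 96*x^2 + 256*x + 256
which factors as (x + 4)^4. The eigenvalues (with algebraic multiplicities) are λ = -4 with multiplicity 4.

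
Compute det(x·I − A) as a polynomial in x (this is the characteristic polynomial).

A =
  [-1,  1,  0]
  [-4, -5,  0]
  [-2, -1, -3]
x^3 + 9*x^2 + 27*x + 27

Expanding det(x·I − A) (e.g. by cofactor expansion or by noting that A is similar to its Jordan form J, which has the same characteristic polynomial as A) gives
  χ_A(x) = x^3 + 9*x^2 + 27*x + 27
which factors as (x + 3)^3. The eigenvalues (with algebraic multiplicities) are λ = -3 with multiplicity 3.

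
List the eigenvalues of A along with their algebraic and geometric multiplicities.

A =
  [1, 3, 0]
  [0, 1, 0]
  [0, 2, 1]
λ = 1: alg = 3, geom = 2

Step 1 — factor the characteristic polynomial to read off the algebraic multiplicities:
  χ_A(x) = (x - 1)^3

Step 2 — compute geometric multiplicities via the rank-nullity identity g(λ) = n − rank(A − λI):
  rank(A − (1)·I) = 1, so dim ker(A − (1)·I) = n − 1 = 2

Summary:
  λ = 1: algebraic multiplicity = 3, geometric multiplicity = 2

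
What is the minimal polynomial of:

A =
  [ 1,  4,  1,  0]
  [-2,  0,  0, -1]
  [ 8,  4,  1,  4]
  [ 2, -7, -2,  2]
x^2 - 2*x + 1

The characteristic polynomial is χ_A(x) = (x - 1)^4, so the eigenvalues are known. The minimal polynomial is
  m_A(x) = Π_λ (x − λ)^{k_λ}
where k_λ is the size of the *largest* Jordan block for λ (equivalently, the smallest k with (A − λI)^k v = 0 for every generalised eigenvector v of λ).

  λ = 1: largest Jordan block has size 2, contributing (x − 1)^2

So m_A(x) = (x - 1)^2 = x^2 - 2*x + 1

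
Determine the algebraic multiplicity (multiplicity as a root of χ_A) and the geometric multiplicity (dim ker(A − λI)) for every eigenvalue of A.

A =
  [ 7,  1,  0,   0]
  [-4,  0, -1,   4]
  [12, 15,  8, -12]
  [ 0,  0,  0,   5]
λ = 5: alg = 4, geom = 2

Step 1 — factor the characteristic polynomial to read off the algebraic multiplicities:
  χ_A(x) = (x - 5)^4

Step 2 — compute geometric multiplicities via the rank-nullity identity g(λ) = n − rank(A − λI):
  rank(A − (5)·I) = 2, so dim ker(A − (5)·I) = n − 2 = 2

Summary:
  λ = 5: algebraic multiplicity = 4, geometric multiplicity = 2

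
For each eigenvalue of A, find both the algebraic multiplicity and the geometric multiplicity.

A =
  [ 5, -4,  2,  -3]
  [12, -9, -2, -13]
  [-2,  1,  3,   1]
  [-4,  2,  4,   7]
λ = -3: alg = 1, geom = 1; λ = 3: alg = 3, geom = 1

Step 1 — factor the characteristic polynomial to read off the algebraic multiplicities:
  χ_A(x) = (x - 3)^3*(x + 3)

Step 2 — compute geometric multiplicities via the rank-nullity identity g(λ) = n − rank(A − λI):
  rank(A − (-3)·I) = 3, so dim ker(A − (-3)·I) = n − 3 = 1
  rank(A − (3)·I) = 3, so dim ker(A − (3)·I) = n − 3 = 1

Summary:
  λ = -3: algebraic multiplicity = 1, geometric multiplicity = 1
  λ = 3: algebraic multiplicity = 3, geometric multiplicity = 1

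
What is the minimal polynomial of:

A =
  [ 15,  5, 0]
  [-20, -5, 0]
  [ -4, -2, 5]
x^2 - 10*x + 25

The characteristic polynomial is χ_A(x) = (x - 5)^3, so the eigenvalues are known. The minimal polynomial is
  m_A(x) = Π_λ (x − λ)^{k_λ}
where k_λ is the size of the *largest* Jordan block for λ (equivalently, the smallest k with (A − λI)^k v = 0 for every generalised eigenvector v of λ).

  λ = 5: largest Jordan block has size 2, contributing (x − 5)^2

So m_A(x) = (x - 5)^2 = x^2 - 10*x + 25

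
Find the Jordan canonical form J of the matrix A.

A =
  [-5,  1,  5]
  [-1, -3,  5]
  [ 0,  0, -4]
J_2(-4) ⊕ J_1(-4)

The characteristic polynomial is
  det(x·I − A) = x^3 + 12*x^2 + 48*x + 64 = (x + 4)^3

Eigenvalues and multiplicities (the geometric multiplicity of λ is n − rank(A − λI), which equals the number of Jordan blocks for λ):
  λ = -4: algebraic multiplicity = 3, geometric multiplicity = 2

Determining the block sizes for each eigenvalue:
  λ = -4: 2 blocks summing to 3 forces exactly one block of size 2 and the rest size 1 → block sizes [2, 1]

Assembling the blocks gives a Jordan form
J =
  [-4,  1,  0]
  [ 0, -4,  0]
  [ 0,  0, -4]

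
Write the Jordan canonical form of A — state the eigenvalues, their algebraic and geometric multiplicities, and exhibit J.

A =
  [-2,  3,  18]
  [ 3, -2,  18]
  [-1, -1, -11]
J_2(-5) ⊕ J_1(-5)

The characteristic polynomial is
  det(x·I − A) = x^3 + 15*x^2 + 75*x + 125 = (x + 5)^3

Eigenvalues and multiplicities (the geometric multiplicity of λ is n − rank(A − λI), which equals the number of Jordan blocks for λ):
  λ = -5: algebraic multiplicity = 3, geometric multiplicity = 2

Determining the block sizes for each eigenvalue:
  λ = -5: 2 blocks summing to 3 forces exactly one block of size 2 and the rest size 1 → block sizes [2, 1]

Assembling the blocks gives a Jordan form
J =
  [-5,  1,  0]
  [ 0, -5,  0]
  [ 0,  0, -5]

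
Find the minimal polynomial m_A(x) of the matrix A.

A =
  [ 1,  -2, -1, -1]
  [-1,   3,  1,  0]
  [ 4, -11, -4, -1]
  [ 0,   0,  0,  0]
x^3

The characteristic polynomial is χ_A(x) = x^4, so the eigenvalues are known. The minimal polynomial is
  m_A(x) = Π_λ (x − λ)^{k_λ}
where k_λ is the size of the *largest* Jordan block for λ (equivalently, the smallest k with (A − λI)^k v = 0 for every generalised eigenvector v of λ).

  λ = 0: largest Jordan block has size 3, contributing (x − 0)^3

So m_A(x) = x^3 = x^3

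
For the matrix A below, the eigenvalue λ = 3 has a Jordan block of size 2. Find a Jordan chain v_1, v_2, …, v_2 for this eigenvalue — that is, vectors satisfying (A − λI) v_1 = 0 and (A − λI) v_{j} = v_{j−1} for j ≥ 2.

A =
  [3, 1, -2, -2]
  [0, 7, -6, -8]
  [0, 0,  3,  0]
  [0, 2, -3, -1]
A Jordan chain for λ = 3 of length 2:
v_1 = (1, 4, 0, 2)ᵀ
v_2 = (0, 1, 0, 0)ᵀ

Let N = A − (3)·I. We want v_2 with N^2 v_2 = 0 but N^1 v_2 ≠ 0; then v_{j-1} := N · v_j for j = 2, …, 2.

Pick v_2 = (0, 1, 0, 0)ᵀ.
Then v_1 = N · v_2 = (1, 4, 0, 2)ᵀ.

Sanity check: (A − (3)·I) v_1 = (0, 0, 0, 0)ᵀ = 0. ✓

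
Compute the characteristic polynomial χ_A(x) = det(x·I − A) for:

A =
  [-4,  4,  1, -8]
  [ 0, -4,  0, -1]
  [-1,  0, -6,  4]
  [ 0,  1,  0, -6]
x^4 + 20*x^3 + 150*x^2 + 500*x + 625

Expanding det(x·I − A) (e.g. by cofactor expansion or by noting that A is similar to its Jordan form J, which has the same characteristic polynomial as A) gives
  χ_A(x) = x^4 + 20*x^3 + 150*x^2 + 500*x + 625
which factors as (x + 5)^4. The eigenvalues (with algebraic multiplicities) are λ = -5 with multiplicity 4.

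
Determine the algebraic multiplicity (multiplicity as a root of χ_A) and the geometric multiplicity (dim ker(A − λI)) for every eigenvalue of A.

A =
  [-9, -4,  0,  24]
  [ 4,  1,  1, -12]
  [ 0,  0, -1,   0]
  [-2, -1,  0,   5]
λ = -1: alg = 4, geom = 2

Step 1 — factor the characteristic polynomial to read off the algebraic multiplicities:
  χ_A(x) = (x + 1)^4

Step 2 — compute geometric multiplicities via the rank-nullity identity g(λ) = n − rank(A − λI):
  rank(A − (-1)·I) = 2, so dim ker(A − (-1)·I) = n − 2 = 2

Summary:
  λ = -1: algebraic multiplicity = 4, geometric multiplicity = 2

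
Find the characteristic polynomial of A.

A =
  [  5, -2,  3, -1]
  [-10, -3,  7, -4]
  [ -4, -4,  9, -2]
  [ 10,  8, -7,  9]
x^4 - 20*x^3 + 150*x^2 - 500*x + 625

Expanding det(x·I − A) (e.g. by cofactor expansion or by noting that A is similar to its Jordan form J, which has the same characteristic polynomial as A) gives
  χ_A(x) = x^4 - 20*x^3 + 150*x^2 - 500*x + 625
which factors as (x - 5)^4. The eigenvalues (with algebraic multiplicities) are λ = 5 with multiplicity 4.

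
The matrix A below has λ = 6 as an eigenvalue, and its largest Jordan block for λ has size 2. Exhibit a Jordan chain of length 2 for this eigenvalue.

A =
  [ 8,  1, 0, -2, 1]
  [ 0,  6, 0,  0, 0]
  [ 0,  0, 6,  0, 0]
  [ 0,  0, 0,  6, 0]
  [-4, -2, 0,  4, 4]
A Jordan chain for λ = 6 of length 2:
v_1 = (2, 0, 0, 0, -4)ᵀ
v_2 = (1, 0, 0, 0, 0)ᵀ

Let N = A − (6)·I. We want v_2 with N^2 v_2 = 0 but N^1 v_2 ≠ 0; then v_{j-1} := N · v_j for j = 2, …, 2.

Pick v_2 = (1, 0, 0, 0, 0)ᵀ.
Then v_1 = N · v_2 = (2, 0, 0, 0, -4)ᵀ.

Sanity check: (A − (6)·I) v_1 = (0, 0, 0, 0, 0)ᵀ = 0. ✓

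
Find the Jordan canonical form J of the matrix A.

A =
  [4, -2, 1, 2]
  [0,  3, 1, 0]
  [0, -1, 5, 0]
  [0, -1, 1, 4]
J_3(4) ⊕ J_1(4)

The characteristic polynomial is
  det(x·I − A) = x^4 - 16*x^3 + 96*x^2 - 256*x + 256 = (x - 4)^4

Eigenvalues and multiplicities (the geometric multiplicity of λ is n − rank(A − λI), which equals the number of Jordan blocks for λ):
  λ = 4: algebraic multiplicity = 4, geometric multiplicity = 2

Determining the block sizes for each eigenvalue:
  λ = 4: with am = 4 and gm = 2, the partition is not yet determined (e.g. several partitions of 4 into 2 parts exist). Let N = A − (4)·I. Computing rank(N^1) = 2, rank(N^2) = 1, rank(N^3) = 0; the number of blocks of size ≥ j is rank(N^{j−1}) − rank(N^j), giving [2, 1, 1]. So we have 1 block(s) of size 3, 1 block(s) of size 1 → block sizes [3, 1]

Assembling the blocks gives a Jordan form
J =
  [4, 1, 0, 0]
  [0, 4, 1, 0]
  [0, 0, 4, 0]
  [0, 0, 0, 4]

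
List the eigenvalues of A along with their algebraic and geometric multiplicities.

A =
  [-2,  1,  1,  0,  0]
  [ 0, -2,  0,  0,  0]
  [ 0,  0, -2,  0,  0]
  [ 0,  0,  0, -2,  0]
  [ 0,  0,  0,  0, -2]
λ = -2: alg = 5, geom = 4

Step 1 — factor the characteristic polynomial to read off the algebraic multiplicities:
  χ_A(x) = (x + 2)^5

Step 2 — compute geometric multiplicities via the rank-nullity identity g(λ) = n − rank(A − λI):
  rank(A − (-2)·I) = 1, so dim ker(A − (-2)·I) = n − 1 = 4

Summary:
  λ = -2: algebraic multiplicity = 5, geometric multiplicity = 4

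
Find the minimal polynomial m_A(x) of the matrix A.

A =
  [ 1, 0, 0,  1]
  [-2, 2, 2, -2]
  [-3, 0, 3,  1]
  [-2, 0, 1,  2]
x^3 - 6*x^2 + 12*x - 8

The characteristic polynomial is χ_A(x) = (x - 2)^4, so the eigenvalues are known. The minimal polynomial is
  m_A(x) = Π_λ (x − λ)^{k_λ}
where k_λ is the size of the *largest* Jordan block for λ (equivalently, the smallest k with (A − λI)^k v = 0 for every generalised eigenvector v of λ).

  λ = 2: largest Jordan block has size 3, contributing (x − 2)^3

So m_A(x) = (x - 2)^3 = x^3 - 6*x^2 + 12*x - 8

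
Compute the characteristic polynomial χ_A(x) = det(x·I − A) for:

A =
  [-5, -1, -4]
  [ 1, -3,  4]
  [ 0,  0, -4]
x^3 + 12*x^2 + 48*x + 64

Expanding det(x·I − A) (e.g. by cofactor expansion or by noting that A is similar to its Jordan form J, which has the same characteristic polynomial as A) gives
  χ_A(x) = x^3 + 12*x^2 + 48*x + 64
which factors as (x + 4)^3. The eigenvalues (with algebraic multiplicities) are λ = -4 with multiplicity 3.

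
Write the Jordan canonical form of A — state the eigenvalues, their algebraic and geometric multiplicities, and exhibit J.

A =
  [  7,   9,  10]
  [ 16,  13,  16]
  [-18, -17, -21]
J_2(-3) ⊕ J_1(5)

The characteristic polynomial is
  det(x·I − A) = x^3 + x^2 - 21*x - 45 = (x - 5)*(x + 3)^2

Eigenvalues and multiplicities (the geometric multiplicity of λ is n − rank(A − λI), which equals the number of Jordan blocks for λ):
  λ = -3: algebraic multiplicity = 2, geometric multiplicity = 1
  λ = 5: algebraic multiplicity = 1, geometric multiplicity = 1

Determining the block sizes for each eigenvalue:
  λ = -3: one block (gm = 1), so the single block has size am = 2 → block sizes [2]
  λ = 5: one block (gm = 1), so the single block has size am = 1 → block sizes [1]

Assembling the blocks gives a Jordan form
J =
  [-3,  1, 0]
  [ 0, -3, 0]
  [ 0,  0, 5]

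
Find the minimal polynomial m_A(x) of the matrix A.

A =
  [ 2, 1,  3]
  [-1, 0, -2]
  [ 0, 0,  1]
x^3 - 3*x^2 + 3*x - 1

The characteristic polynomial is χ_A(x) = (x - 1)^3, so the eigenvalues are known. The minimal polynomial is
  m_A(x) = Π_λ (x − λ)^{k_λ}
where k_λ is the size of the *largest* Jordan block for λ (equivalently, the smallest k with (A − λI)^k v = 0 for every generalised eigenvector v of λ).

  λ = 1: largest Jordan block has size 3, contributing (x − 1)^3

So m_A(x) = (x - 1)^3 = x^3 - 3*x^2 + 3*x - 1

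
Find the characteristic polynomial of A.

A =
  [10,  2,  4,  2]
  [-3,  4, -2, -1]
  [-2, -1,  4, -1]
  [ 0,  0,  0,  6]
x^4 - 24*x^3 + 216*x^2 - 864*x + 1296

Expanding det(x·I − A) (e.g. by cofactor expansion or by noting that A is similar to its Jordan form J, which has the same characteristic polynomial as A) gives
  χ_A(x) = x^4 - 24*x^3 + 216*x^2 - 864*x + 1296
which factors as (x - 6)^4. The eigenvalues (with algebraic multiplicities) are λ = 6 with multiplicity 4.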